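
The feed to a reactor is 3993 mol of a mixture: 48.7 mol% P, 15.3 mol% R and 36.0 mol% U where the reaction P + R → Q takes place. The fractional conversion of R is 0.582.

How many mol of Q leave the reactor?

356 mol

R reacted = 0.582 × 610.9 = 355.6 mol; ν_R = −1, so ξ = 355.6/1 = 355.6 mol.
Outlet amounts (n = n₀ + ν ξ):
  P: 1945 − 1(355.6) = 1589
  R: 610.9 − 1(355.6) = 255.4
  Q: 0 + 1(355.6) = 355.6
  U: 1437 (inert)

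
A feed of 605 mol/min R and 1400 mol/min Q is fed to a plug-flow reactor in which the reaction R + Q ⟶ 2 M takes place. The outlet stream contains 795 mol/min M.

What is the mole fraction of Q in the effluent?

0.5

For M: n = n₀ + 2ξ → 795 = 0 + 2ξ, giving ξ = 397.5 mol/min.
Outlet amounts (n = n₀ + ν ξ):
  R: 605 − 1(397.5) = 207.5
  Q: 1400 − 1(397.5) = 1002
  M: 0 + 2(397.5) = 795
Total out = 2005 mol/min; y_Q = 1002 / 2005 = 0.5.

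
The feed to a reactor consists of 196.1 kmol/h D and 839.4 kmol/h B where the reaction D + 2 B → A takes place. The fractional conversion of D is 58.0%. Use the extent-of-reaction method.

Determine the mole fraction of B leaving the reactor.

D reacted = 0.58 × 196.1 = 113.7 kmol/h; ν_D = −1, so ξ = 113.7/1 = 113.7 kmol/h.
Outlet amounts (n = n₀ + ν ξ):
  D: 196.1 − 1(113.7) = 82.36
  B: 839.4 − 2(113.7) = 611.9
  A: 0 + 1(113.7) = 113.7
Total out = 808 kmol/h; y_B = 611.9 / 808 = 0.7573.

0.757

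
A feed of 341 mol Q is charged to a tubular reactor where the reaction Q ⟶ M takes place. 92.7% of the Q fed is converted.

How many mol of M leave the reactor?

Q reacted = 0.927 × 341 = 316.1 mol; ν_Q = −1, so ξ = 316.1/1 = 316.1 mol.
Outlet amounts (n = n₀ + ν ξ):
  Q: 341 − 1(316.1) = 24.89
  M: 0 + 1(316.1) = 316.1

316 mol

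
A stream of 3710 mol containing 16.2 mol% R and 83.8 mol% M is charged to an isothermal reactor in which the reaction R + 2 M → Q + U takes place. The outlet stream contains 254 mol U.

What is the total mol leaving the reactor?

For U: n = n₀ + 1ξ → 254 = 0 + 1ξ, giving ξ = 254 mol.
Outlet amounts (n = n₀ + ν ξ):
  R: 601 − 1(254) = 347
  M: 3109 − 2(254) = 2601
  Q: 0 + 1(254) = 254
  U: 0 + 1(254) = 254
Total out = 347 + 2601 + 254 + 254 = 3456 mol.

3460 mol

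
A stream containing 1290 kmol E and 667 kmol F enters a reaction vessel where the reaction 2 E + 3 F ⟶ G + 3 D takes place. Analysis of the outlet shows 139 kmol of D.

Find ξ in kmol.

For D: n = n₀ + 3ξ → 139 = 0 + 3ξ, giving ξ = 46.33 kmol.
Outlet amounts (n = n₀ + ν ξ):
  E: 1290 − 2(46.33) = 1197
  F: 667 − 3(46.33) = 528
  G: 0 + 1(46.33) = 46.33
  D: 0 + 3(46.33) = 139

ξ = 46.3 kmol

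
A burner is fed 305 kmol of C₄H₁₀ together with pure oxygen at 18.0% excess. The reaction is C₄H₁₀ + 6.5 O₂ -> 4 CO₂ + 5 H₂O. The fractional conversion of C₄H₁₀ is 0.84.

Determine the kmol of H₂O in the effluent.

Stoichiometric O₂ = 6.5 × 305 = 1982 kmol; O₂ fed = 1982 × 1.180 = 2339 kmol.
Fuel reacted = 0.84 × 305 → ξ = 256.2 kmol.
Outlet (n = n₀ + ν ξ):
  C₄H₁₀: 305 − 1(256.2) = 48.8
  O₂: 2339 − 6.5(256.2) = 674
  CO₂: 0 + 4(256.2) = 1025
  H₂O: 0 + 5(256.2) = 1281

1280 kmol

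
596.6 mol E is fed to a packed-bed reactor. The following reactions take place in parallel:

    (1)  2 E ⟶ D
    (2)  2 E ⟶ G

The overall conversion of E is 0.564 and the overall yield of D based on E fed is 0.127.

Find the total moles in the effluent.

Yield of D: 1ξ₁ / 596.6 = 0.127 → ξ₁ = 75.77 mol.
Conversion of E: 2ξ₁ + 2ξ₂ = 0.564 × 596.6 = 336.5 → ξ₂ = 92.47 mol.
Outlet amounts (n = n₀ + Σ ν·ξ):
  E: 596.6 − 2(75.77) − 2(92.47) = 260.1
  D: 0 + 1(75.77) = 75.77
  G: 0 + 1(92.47) = 92.47
Total out = 260.1 + 75.77 + 92.47 = 428.4 mol.

428 mol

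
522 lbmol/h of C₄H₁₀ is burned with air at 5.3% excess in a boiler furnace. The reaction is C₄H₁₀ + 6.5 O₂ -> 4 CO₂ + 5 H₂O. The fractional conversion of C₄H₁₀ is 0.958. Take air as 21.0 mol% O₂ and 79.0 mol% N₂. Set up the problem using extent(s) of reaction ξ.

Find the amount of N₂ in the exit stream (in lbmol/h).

Stoichiometric O₂ = 6.5 × 522 = 3393 lbmol/h; O₂ fed = 3393 × 1.053 = 3573 lbmol/h.
N₂ fed = 3573 × 79/21 = 13440 lbmol/h.
Fuel reacted = 0.958 × 522 → ξ = 500.1 lbmol/h.
Outlet (n = n₀ + ν ξ):
  C₄H₁₀: 522 − 1(500.1) = 21.92
  O₂: 3573 − 6.5(500.1) = 322.3
  N₂: 13440 (inert)
  CO₂: 0 + 4(500.1) = 2000
  H₂O: 0 + 5(500.1) = 2500

13400 lbmol/h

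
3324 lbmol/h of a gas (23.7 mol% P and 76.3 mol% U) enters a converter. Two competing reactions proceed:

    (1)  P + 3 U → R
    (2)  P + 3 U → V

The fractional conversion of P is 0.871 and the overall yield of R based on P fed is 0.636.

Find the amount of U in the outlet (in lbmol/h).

478 lbmol/h

Yield of R: 1ξ₁ / 787.8 = 0.636 → ξ₁ = 501 lbmol/h.
Conversion of P: 1ξ₁ + 1ξ₂ = 0.871 × 787.8 = 686.2 → ξ₂ = 185.1 lbmol/h.
Outlet amounts (n = n₀ + Σ ν·ξ):
  P: 787.8 − 1(501) − 1(185.1) = 101.6
  U: 2536 − 3(501) − 3(185.1) = 477.7
  R: 0 + 1(501) = 501
  V: 0 + 1(185.1) = 185.1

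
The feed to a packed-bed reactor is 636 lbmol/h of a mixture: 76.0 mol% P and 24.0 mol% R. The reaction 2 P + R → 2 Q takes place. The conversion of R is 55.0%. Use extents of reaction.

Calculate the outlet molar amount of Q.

168 lbmol/h

R reacted = 0.55 × 152.6 = 83.95 lbmol/h; ν_R = −1, so ξ = 83.95/1 = 83.95 lbmol/h.
Outlet amounts (n = n₀ + ν ξ):
  P: 483.4 − 2(83.95) = 315.5
  R: 152.6 − 1(83.95) = 68.69
  Q: 0 + 2(83.95) = 167.9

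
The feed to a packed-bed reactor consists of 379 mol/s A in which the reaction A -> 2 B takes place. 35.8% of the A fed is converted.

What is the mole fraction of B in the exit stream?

A reacted = 0.358 × 379 = 135.7 mol/s; ν_A = −1, so ξ = 135.7/1 = 135.7 mol/s.
Outlet amounts (n = n₀ + ν ξ):
  A: 379 − 1(135.7) = 243.3
  B: 0 + 2(135.7) = 271.4
Total out = 514.7 mol/s; y_B = 271.4 / 514.7 = 0.5272.

0.527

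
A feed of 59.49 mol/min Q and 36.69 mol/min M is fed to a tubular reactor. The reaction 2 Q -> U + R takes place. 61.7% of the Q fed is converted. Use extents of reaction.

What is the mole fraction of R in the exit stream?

0.191

Q reacted = 0.617 × 59.49 = 36.71 mol/min; ν_Q = −2, so ξ = 36.71/2 = 18.35 mol/min.
Outlet amounts (n = n₀ + ν ξ):
  Q: 59.49 − 2(18.35) = 22.78
  U: 0 + 1(18.35) = 18.35
  R: 0 + 1(18.35) = 18.35
  M: 36.69 (inert)
Total out = 96.18 mol/min; y_R = 18.35 / 96.18 = 0.1908.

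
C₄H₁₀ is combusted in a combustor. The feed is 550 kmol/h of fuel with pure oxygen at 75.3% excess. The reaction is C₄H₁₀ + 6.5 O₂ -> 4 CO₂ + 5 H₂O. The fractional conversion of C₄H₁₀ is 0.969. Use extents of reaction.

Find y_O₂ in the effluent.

0.368

Stoichiometric O₂ = 6.5 × 550 = 3575 kmol/h; O₂ fed = 3575 × 1.753 = 6267 kmol/h.
Fuel reacted = 0.969 × 550 → ξ = 532.9 kmol/h.
Outlet (n = n₀ + ν ξ):
  C₄H₁₀: 550 − 1(532.9) = 17.05
  O₂: 6267 − 6.5(532.9) = 2803
  CO₂: 0 + 4(532.9) = 2132
  H₂O: 0 + 5(532.9) = 2665
Total out = 7616 kmol/h; y_O₂ = 2803 / 7616 = 0.368.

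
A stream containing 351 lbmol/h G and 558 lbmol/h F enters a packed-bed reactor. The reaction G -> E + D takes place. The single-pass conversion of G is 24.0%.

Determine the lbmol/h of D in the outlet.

84.2 lbmol/h

G reacted = 0.24 × 351 = 84.24 lbmol/h; ν_G = −1, so ξ = 84.24/1 = 84.24 lbmol/h.
Outlet amounts (n = n₀ + ν ξ):
  G: 351 − 1(84.24) = 266.8
  E: 0 + 1(84.24) = 84.24
  D: 0 + 1(84.24) = 84.24
  F: 558 (inert)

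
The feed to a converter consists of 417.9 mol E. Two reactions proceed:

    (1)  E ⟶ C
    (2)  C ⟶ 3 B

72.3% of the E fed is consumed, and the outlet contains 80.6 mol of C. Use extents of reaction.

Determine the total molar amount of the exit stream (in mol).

Conversion of E: E consumed = 1ξ₁ = 0.723 × 417.9 → ξ₁ = 302.1 mol.
C balance: n_C = 0 + 1ξ₁ − 1ξ₂ = 80.6 → ξ₂ = (1·302.1 − 80.6)/1 = 221.5 mol.
Outlet amounts (n = n₀ + Σ ν·ξ):
  E: 417.9 − 1(302.1) = 115.8
  C: 0 + 1(302.1) − 1(221.5) = 80.6
  B: 0 + 3(221.5) = 664.6
Total out = 115.8 + 80.6 + 664.6 = 861 mol.

861 mol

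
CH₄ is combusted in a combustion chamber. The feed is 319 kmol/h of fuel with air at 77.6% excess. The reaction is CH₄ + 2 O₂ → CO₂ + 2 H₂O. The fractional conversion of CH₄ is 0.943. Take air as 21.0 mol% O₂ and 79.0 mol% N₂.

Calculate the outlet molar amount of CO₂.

Stoichiometric O₂ = 2 × 319 = 638 kmol/h; O₂ fed = 638 × 1.776 = 1133 kmol/h.
N₂ fed = 1133 × 79/21 = 4263 kmol/h.
Fuel reacted = 0.943 × 319 → ξ = 300.8 kmol/h.
Outlet (n = n₀ + ν ξ):
  CH₄: 319 − 1(300.8) = 18.18
  O₂: 1133 − 2(300.8) = 531.5
  N₂: 4263 (inert)
  CO₂: 0 + 1(300.8) = 300.8
  H₂O: 0 + 2(300.8) = 601.6

301 kmol/h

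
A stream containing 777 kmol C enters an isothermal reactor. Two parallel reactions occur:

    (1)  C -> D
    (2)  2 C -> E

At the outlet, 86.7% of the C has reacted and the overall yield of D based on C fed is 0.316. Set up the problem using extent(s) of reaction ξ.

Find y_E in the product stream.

0.38

Yield of D: 1ξ₁ / 777 = 0.316 → ξ₁ = 245.5 kmol.
Conversion of C: 1ξ₁ + 2ξ₂ = 0.867 × 777 = 673.7 → ξ₂ = 214.1 kmol.
Outlet amounts (n = n₀ + Σ ν·ξ):
  C: 777 − 1(245.5) − 2(214.1) = 103.3
  D: 0 + 1(245.5) = 245.5
  E: 0 + 1(214.1) = 214.1
Total out = 562.9 kmol; y_E = 214.1 / 562.9 = 0.3803.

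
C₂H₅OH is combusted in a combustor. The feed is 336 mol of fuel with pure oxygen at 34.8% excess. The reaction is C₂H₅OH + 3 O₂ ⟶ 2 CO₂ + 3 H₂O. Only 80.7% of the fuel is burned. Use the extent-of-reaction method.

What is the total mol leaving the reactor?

1970 mol

Stoichiometric O₂ = 3 × 336 = 1008 mol; O₂ fed = 1008 × 1.348 = 1359 mol.
Fuel reacted = 0.807 × 336 → ξ = 271.2 mol.
Outlet (n = n₀ + ν ξ):
  C₂H₅OH: 336 − 1(271.2) = 64.85
  O₂: 1359 − 3(271.2) = 545.3
  CO₂: 0 + 2(271.2) = 542.3
  H₂O: 0 + 3(271.2) = 813.5
Total out = 64.85 + 545.3 + 542.3 + 813.5 = 1966 mol.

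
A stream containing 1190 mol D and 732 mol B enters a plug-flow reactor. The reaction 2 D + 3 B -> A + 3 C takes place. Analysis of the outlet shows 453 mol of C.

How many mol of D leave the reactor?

888 mol

For C: n = n₀ + 3ξ → 453 = 0 + 3ξ, giving ξ = 151 mol.
Outlet amounts (n = n₀ + ν ξ):
  D: 1190 − 2(151) = 888
  B: 732 − 3(151) = 279
  A: 0 + 1(151) = 151
  C: 0 + 3(151) = 453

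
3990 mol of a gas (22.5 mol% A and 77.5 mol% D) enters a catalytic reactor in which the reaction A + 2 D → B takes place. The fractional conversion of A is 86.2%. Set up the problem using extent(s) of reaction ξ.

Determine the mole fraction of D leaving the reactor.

0.632

A reacted = 0.862 × 897.8 = 773.9 mol; ν_A = −1, so ξ = 773.9/1 = 773.9 mol.
Outlet amounts (n = n₀ + ν ξ):
  A: 897.8 − 1(773.9) = 123.9
  D: 3092 − 2(773.9) = 1545
  B: 0 + 1(773.9) = 773.9
Total out = 2442 mol; y_D = 1545 / 2442 = 0.6324.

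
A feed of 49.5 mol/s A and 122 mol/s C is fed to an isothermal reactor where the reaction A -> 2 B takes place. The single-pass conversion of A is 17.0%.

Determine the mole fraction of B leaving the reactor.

A reacted = 0.17 × 49.5 = 8.415 mol/s; ν_A = −1, so ξ = 8.415/1 = 8.415 mol/s.
Outlet amounts (n = n₀ + ν ξ):
  A: 49.5 − 1(8.415) = 41.09
  B: 0 + 2(8.415) = 16.83
  C: 122 (inert)
Total out = 179.9 mol/s; y_B = 16.83 / 179.9 = 0.09354.

0.0935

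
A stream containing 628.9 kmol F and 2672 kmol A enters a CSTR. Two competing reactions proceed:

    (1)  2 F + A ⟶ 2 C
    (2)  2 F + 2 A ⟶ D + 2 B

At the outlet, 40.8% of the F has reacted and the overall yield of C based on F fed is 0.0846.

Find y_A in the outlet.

Yield of C: 2ξ₁ / 628.9 = 0.0846 → ξ₁ = 26.6 kmol.
Conversion of F: 2ξ₁ + 2ξ₂ = 0.408 × 628.9 = 256.6 → ξ₂ = 101.7 kmol.
Outlet amounts (n = n₀ + Σ ν·ξ):
  F: 628.9 − 2(26.6) − 2(101.7) = 372.3
  A: 2672 − 1(26.6) − 2(101.7) = 2442
  C: 0 + 2(26.6) = 53.2
  D: 0 + 1(101.7) = 101.7
  B: 0 + 2(101.7) = 203.4
Total out = 3173 kmol; y_A = 2442 / 3173 = 0.7697.

0.77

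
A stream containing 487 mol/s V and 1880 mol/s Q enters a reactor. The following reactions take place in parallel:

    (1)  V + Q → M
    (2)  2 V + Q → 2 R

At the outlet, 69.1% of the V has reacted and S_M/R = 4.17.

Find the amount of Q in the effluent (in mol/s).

Conversion of V: V consumed = 0.691 × 487 = 336.5 mol/s = 1ξ₁ + 2ξ₂.
Selectivity: 1ξ₁ / (2ξ₂) = 4.17 → ξ₁ = 8.34 ξ₂.
Substitute: (1·8.34 + 2) ξ₂ = 336.5 → ξ₂ = 32.55 mol/s, ξ₁ = 271.4 mol/s.
Outlet amounts (n = n₀ + Σ ν·ξ):
  V: 487 − 1(271.4) − 2(32.55) = 150.5
  Q: 1880 − 1(271.4) − 1(32.55) = 1576
  M: 0 + 1(271.4) = 271.4
  R: 0 + 2(32.55) = 65.09

1580 mol/s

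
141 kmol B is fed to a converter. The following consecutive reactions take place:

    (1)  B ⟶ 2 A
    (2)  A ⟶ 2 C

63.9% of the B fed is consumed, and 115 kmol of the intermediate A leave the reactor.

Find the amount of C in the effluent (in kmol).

130 kmol

Conversion of B: B consumed = 1ξ₁ = 0.639 × 141 → ξ₁ = 90.1 kmol.
A balance: n_A = 0 + 2ξ₁ − 1ξ₂ = 115 → ξ₂ = (2·90.1 − 115)/1 = 65.2 kmol.
Outlet amounts (n = n₀ + Σ ν·ξ):
  B: 141 − 1(90.1) = 50.9
  A: 0 + 2(90.1) − 1(65.2) = 115
  C: 0 + 2(65.2) = 130.4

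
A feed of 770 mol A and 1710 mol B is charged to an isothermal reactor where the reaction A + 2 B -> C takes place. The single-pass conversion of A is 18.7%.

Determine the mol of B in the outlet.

1420 mol

A reacted = 0.187 × 770 = 144 mol; ν_A = −1, so ξ = 144/1 = 144 mol.
Outlet amounts (n = n₀ + ν ξ):
  A: 770 − 1(144) = 626
  B: 1710 − 2(144) = 1422
  C: 0 + 1(144) = 144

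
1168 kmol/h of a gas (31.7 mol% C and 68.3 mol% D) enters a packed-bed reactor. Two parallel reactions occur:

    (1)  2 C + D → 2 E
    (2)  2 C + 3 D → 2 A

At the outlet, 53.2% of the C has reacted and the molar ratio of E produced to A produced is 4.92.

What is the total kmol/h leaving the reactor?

Conversion of C: C consumed = 0.532 × 370.3 = 197 kmol/h = 2ξ₁ + 2ξ₂.
Selectivity: 2ξ₁ / (2ξ₂) = 4.92 → ξ₁ = 4.92 ξ₂.
Substitute: (2·4.92 + 2) ξ₂ = 197 → ξ₂ = 16.64 kmol/h, ξ₁ = 81.85 kmol/h.
Outlet amounts (n = n₀ + Σ ν·ξ):
  C: 370.3 − 2(81.85) − 2(16.64) = 173.3
  D: 797.7 − 1(81.85) − 3(16.64) = 666
  E: 0 + 2(81.85) = 163.7
  A: 0 + 2(16.64) = 33.27
Total out = 173.3 + 666 + 163.7 + 33.27 = 1036 kmol/h.

1040 kmol/h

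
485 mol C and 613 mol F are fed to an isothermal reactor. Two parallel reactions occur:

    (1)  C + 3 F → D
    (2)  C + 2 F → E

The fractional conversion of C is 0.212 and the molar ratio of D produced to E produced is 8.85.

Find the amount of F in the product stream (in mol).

315 mol

Conversion of C: C consumed = 0.212 × 485 = 102.8 mol = 1ξ₁ + 1ξ₂.
Selectivity: 1ξ₁ / (1ξ₂) = 8.85 → ξ₁ = 8.85 ξ₂.
Substitute: (1·8.85 + 1) ξ₂ = 102.8 → ξ₂ = 10.44 mol, ξ₁ = 92.38 mol.
Outlet amounts (n = n₀ + Σ ν·ξ):
  C: 485 − 1(92.38) − 1(10.44) = 382.2
  F: 613 − 3(92.38) − 2(10.44) = 315
  D: 0 + 1(92.38) = 92.38
  E: 0 + 1(10.44) = 10.44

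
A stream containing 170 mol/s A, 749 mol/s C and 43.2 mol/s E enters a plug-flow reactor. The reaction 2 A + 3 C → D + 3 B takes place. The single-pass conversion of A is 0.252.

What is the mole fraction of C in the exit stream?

0.728

A reacted = 0.252 × 170 = 42.84 mol/s; ν_A = −2, so ξ = 42.84/2 = 21.42 mol/s.
Outlet amounts (n = n₀ + ν ξ):
  A: 170 − 2(21.42) = 127.2
  C: 749 − 3(21.42) = 684.7
  D: 0 + 1(21.42) = 21.42
  B: 0 + 3(21.42) = 64.26
  E: 43.2 (inert)
Total out = 940.8 mol/s; y_C = 684.7 / 940.8 = 0.7278.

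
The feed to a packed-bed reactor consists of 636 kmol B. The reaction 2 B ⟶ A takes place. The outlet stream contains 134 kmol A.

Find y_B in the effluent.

0.733

For A: n = n₀ + 1ξ → 134 = 0 + 1ξ, giving ξ = 134 kmol.
Outlet amounts (n = n₀ + ν ξ):
  B: 636 − 2(134) = 368
  A: 0 + 1(134) = 134
Total out = 502 kmol; y_B = 368 / 502 = 0.7331.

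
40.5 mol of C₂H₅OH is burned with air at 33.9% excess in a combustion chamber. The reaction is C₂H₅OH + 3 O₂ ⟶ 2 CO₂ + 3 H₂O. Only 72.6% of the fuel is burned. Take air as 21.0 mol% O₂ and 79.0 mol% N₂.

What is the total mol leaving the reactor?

845 mol

Stoichiometric O₂ = 3 × 40.5 = 121.5 mol; O₂ fed = 121.5 × 1.339 = 162.7 mol.
N₂ fed = 162.7 × 79/21 = 612 mol.
Fuel reacted = 0.726 × 40.5 → ξ = 29.4 mol.
Outlet (n = n₀ + ν ξ):
  C₂H₅OH: 40.5 − 1(29.4) = 11.1
  O₂: 162.7 − 3(29.4) = 74.48
  N₂: 612 (inert)
  CO₂: 0 + 2(29.4) = 58.81
  H₂O: 0 + 3(29.4) = 88.21
Total out = 11.1 + 74.48 + 612 + 58.81 + 88.21 = 844.6 mol.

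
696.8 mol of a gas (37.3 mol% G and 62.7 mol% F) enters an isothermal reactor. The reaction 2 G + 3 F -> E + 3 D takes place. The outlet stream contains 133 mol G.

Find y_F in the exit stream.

For G: n = n₀ − 2ξ → 133 = 259.9 − 2ξ, giving ξ = 63.45 mol.
Outlet amounts (n = n₀ + ν ξ):
  G: 259.9 − 2(63.45) = 133
  F: 436.9 − 3(63.45) = 246.5
  E: 0 + 1(63.45) = 63.45
  D: 0 + 3(63.45) = 190.4
Total out = 633.3 mol; y_F = 246.5 / 633.3 = 0.3893.

0.389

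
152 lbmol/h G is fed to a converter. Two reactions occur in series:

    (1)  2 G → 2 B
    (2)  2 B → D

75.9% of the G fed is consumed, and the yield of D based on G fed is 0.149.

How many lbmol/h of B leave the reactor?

70.1 lbmol/h

Conversion of G: G consumed = 2ξ₁ = 0.759 × 152 → ξ₁ = 57.68 lbmol/h.
Yield of D: 1ξ₂ / 152 = 0.149 → ξ₂ = 22.65 lbmol/h.
Outlet amounts (n = n₀ + Σ ν·ξ):
  G: 152 − 2(57.68) = 36.63
  B: 0 + 2(57.68) − 2(22.65) = 70.07
  D: 0 + 1(22.65) = 22.65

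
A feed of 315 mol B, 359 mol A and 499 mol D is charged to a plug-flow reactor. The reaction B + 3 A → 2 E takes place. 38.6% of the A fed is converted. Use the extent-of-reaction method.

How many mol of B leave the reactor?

A reacted = 0.386 × 359 = 138.6 mol; ν_A = −3, so ξ = 138.6/3 = 46.19 mol.
Outlet amounts (n = n₀ + ν ξ):
  B: 315 − 1(46.19) = 268.8
  A: 359 − 3(46.19) = 220.4
  E: 0 + 2(46.19) = 92.38
  D: 499 (inert)

269 mol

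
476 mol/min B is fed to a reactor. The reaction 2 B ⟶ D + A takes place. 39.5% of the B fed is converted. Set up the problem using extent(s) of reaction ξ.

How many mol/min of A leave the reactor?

94 mol/min

B reacted = 0.395 × 476 = 188 mol/min; ν_B = −2, so ξ = 188/2 = 94.01 mol/min.
Outlet amounts (n = n₀ + ν ξ):
  B: 476 − 2(94.01) = 288
  D: 0 + 1(94.01) = 94.01
  A: 0 + 1(94.01) = 94.01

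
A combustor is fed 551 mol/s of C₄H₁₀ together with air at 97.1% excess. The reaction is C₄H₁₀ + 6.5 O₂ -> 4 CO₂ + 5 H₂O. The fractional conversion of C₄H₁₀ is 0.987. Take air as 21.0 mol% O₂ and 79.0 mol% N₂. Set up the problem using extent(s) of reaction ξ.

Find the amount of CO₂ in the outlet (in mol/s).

2180 mol/s

Stoichiometric O₂ = 6.5 × 551 = 3582 mol/s; O₂ fed = 3582 × 1.971 = 7059 mol/s.
N₂ fed = 7059 × 79/21 = 26560 mol/s.
Fuel reacted = 0.987 × 551 → ξ = 543.8 mol/s.
Outlet (n = n₀ + ν ξ):
  C₄H₁₀: 551 − 1(543.8) = 7.163
  O₂: 7059 − 6.5(543.8) = 3524
  N₂: 26560 (inert)
  CO₂: 0 + 4(543.8) = 2175
  H₂O: 0 + 5(543.8) = 2719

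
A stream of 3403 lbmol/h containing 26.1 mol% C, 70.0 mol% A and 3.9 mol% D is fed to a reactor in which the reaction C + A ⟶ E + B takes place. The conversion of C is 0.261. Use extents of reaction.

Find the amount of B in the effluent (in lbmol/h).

232 lbmol/h

C reacted = 0.261 × 888.2 = 231.8 lbmol/h; ν_C = −1, so ξ = 231.8/1 = 231.8 lbmol/h.
Outlet amounts (n = n₀ + ν ξ):
  C: 888.2 − 1(231.8) = 656.4
  A: 2382 − 1(231.8) = 2150
  E: 0 + 1(231.8) = 231.8
  B: 0 + 1(231.8) = 231.8
  D: 132.7 (inert)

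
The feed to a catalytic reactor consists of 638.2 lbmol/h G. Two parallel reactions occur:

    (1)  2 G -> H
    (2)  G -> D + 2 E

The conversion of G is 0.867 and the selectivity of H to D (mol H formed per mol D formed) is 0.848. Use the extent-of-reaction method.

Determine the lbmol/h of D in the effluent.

205 lbmol/h

Conversion of G: G consumed = 0.867 × 638.2 = 553.3 lbmol/h = 2ξ₁ + 1ξ₂.
Selectivity: 1ξ₁ / (1ξ₂) = 0.848 → ξ₁ = 0.848 ξ₂.
Substitute: (2·0.848 + 1) ξ₂ = 553.3 → ξ₂ = 205.2 lbmol/h, ξ₁ = 174 lbmol/h.
Outlet amounts (n = n₀ + Σ ν·ξ):
  G: 638.2 − 2(174) − 1(205.2) = 84.88
  H: 0 + 1(174) = 174
  D: 0 + 1(205.2) = 205.2
  E: 0 + 2(205.2) = 410.5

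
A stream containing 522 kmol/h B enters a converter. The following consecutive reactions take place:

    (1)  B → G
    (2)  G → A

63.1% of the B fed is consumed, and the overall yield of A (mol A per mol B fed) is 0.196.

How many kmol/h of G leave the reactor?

Conversion of B: B consumed = 1ξ₁ = 0.631 × 522 → ξ₁ = 329.4 kmol/h.
Yield of A: 1ξ₂ / 522 = 0.196 → ξ₂ = 102.3 kmol/h.
Outlet amounts (n = n₀ + Σ ν·ξ):
  B: 522 − 1(329.4) = 192.6
  G: 0 + 1(329.4) − 1(102.3) = 227.1
  A: 0 + 1(102.3) = 102.3

227 kmol/h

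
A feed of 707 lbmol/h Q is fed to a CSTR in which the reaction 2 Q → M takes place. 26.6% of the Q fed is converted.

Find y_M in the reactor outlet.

0.153

Q reacted = 0.266 × 707 = 188.1 lbmol/h; ν_Q = −2, so ξ = 188.1/2 = 94.03 lbmol/h.
Outlet amounts (n = n₀ + ν ξ):
  Q: 707 − 2(94.03) = 518.9
  M: 0 + 1(94.03) = 94.03
Total out = 613 lbmol/h; y_M = 94.03 / 613 = 0.1534.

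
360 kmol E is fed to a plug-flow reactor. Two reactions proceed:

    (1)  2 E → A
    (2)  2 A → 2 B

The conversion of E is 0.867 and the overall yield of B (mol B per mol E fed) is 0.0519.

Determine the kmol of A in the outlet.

Conversion of E: E consumed = 2ξ₁ = 0.867 × 360 → ξ₁ = 156.1 kmol.
Yield of B: 2ξ₂ / 360 = 0.0519 → ξ₂ = 9.342 kmol.
Outlet amounts (n = n₀ + Σ ν·ξ):
  E: 360 − 2(156.1) = 47.88
  A: 0 + 1(156.1) − 2(9.342) = 137.4
  B: 0 + 2(9.342) = 18.68

137 kmol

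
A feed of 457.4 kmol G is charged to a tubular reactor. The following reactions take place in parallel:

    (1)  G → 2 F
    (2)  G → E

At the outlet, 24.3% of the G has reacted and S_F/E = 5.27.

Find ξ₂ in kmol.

Conversion of G: G consumed = 0.243 × 457.4 = 111.1 kmol = 1ξ₁ + 1ξ₂.
Selectivity: 2ξ₁ / (1ξ₂) = 5.27 → ξ₁ = 2.635 ξ₂.
Substitute: (1·2.635 + 1) ξ₂ = 111.1 → ξ₂ = 30.58 kmol, ξ₁ = 80.57 kmol.
Outlet amounts (n = n₀ + Σ ν·ξ):
  G: 457.4 − 1(80.57) − 1(30.58) = 346.3
  F: 0 + 2(80.57) = 161.1
  E: 0 + 1(30.58) = 30.58

ξ₂ = 30.6 kmol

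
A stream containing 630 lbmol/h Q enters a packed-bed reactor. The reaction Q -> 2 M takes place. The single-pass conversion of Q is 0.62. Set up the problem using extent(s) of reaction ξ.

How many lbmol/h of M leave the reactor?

781 lbmol/h

Q reacted = 0.62 × 630 = 390.6 lbmol/h; ν_Q = −1, so ξ = 390.6/1 = 390.6 lbmol/h.
Outlet amounts (n = n₀ + ν ξ):
  Q: 630 − 1(390.6) = 239.4
  M: 0 + 2(390.6) = 781.2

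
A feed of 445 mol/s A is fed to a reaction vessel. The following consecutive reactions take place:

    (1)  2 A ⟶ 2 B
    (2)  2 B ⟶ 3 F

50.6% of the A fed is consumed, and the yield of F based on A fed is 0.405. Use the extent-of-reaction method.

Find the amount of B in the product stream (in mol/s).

Conversion of A: A consumed = 2ξ₁ = 0.506 × 445 → ξ₁ = 112.6 mol/s.
Yield of F: 3ξ₂ / 445 = 0.405 → ξ₂ = 60.08 mol/s.
Outlet amounts (n = n₀ + Σ ν·ξ):
  A: 445 − 2(112.6) = 219.8
  B: 0 + 2(112.6) − 2(60.08) = 105
  F: 0 + 3(60.08) = 180.2

105 mol/s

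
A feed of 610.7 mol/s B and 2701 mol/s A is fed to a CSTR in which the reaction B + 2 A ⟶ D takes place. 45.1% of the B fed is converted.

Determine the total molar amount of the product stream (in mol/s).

B reacted = 0.451 × 610.7 = 275.4 mol/s; ν_B = −1, so ξ = 275.4/1 = 275.4 mol/s.
Outlet amounts (n = n₀ + ν ξ):
  B: 610.7 − 1(275.4) = 335.3
  A: 2701 − 2(275.4) = 2150
  D: 0 + 1(275.4) = 275.4
Total out = 335.3 + 2150 + 275.4 = 2761 mol/s.

2760 mol/s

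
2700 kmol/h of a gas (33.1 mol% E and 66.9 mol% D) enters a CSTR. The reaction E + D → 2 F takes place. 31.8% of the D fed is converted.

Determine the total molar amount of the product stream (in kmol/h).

D reacted = 0.318 × 1806 = 574.4 kmol/h; ν_D = −1, so ξ = 574.4/1 = 574.4 kmol/h.
Outlet amounts (n = n₀ + ν ξ):
  E: 893.7 − 1(574.4) = 319.3
  D: 1806 − 1(574.4) = 1232
  F: 0 + 2(574.4) = 1149
Total out = 319.3 + 1232 + 1149 = 2700 kmol/h.

2700 kmol/h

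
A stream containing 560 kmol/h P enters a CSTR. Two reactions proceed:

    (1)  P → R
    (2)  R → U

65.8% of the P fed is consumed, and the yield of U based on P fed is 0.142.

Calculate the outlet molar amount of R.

Conversion of P: P consumed = 1ξ₁ = 0.658 × 560 → ξ₁ = 368.5 kmol/h.
Yield of U: 1ξ₂ / 560 = 0.142 → ξ₂ = 79.52 kmol/h.
Outlet amounts (n = n₀ + Σ ν·ξ):
  P: 560 − 1(368.5) = 191.5
  R: 0 + 1(368.5) − 1(79.52) = 289
  U: 0 + 1(79.52) = 79.52

289 kmol/h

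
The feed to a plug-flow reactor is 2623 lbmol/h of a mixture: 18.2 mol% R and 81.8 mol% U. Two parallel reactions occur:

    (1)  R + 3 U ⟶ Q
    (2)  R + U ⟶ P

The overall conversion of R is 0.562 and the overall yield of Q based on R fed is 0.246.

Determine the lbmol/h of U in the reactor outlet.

Yield of Q: 1ξ₁ / 477.4 = 0.246 → ξ₁ = 117.4 lbmol/h.
Conversion of R: 1ξ₁ + 1ξ₂ = 0.562 × 477.4 = 268.3 → ξ₂ = 150.9 lbmol/h.
Outlet amounts (n = n₀ + Σ ν·ξ):
  R: 477.4 − 1(117.4) − 1(150.9) = 209.1
  U: 2146 − 3(117.4) − 1(150.9) = 1642
  Q: 0 + 1(117.4) = 117.4
  P: 0 + 1(150.9) = 150.9

1640 lbmol/h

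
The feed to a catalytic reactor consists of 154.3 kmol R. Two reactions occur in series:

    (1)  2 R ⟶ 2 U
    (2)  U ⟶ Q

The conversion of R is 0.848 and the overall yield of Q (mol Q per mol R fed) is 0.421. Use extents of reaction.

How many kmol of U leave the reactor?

65.9 kmol

Conversion of R: R consumed = 2ξ₁ = 0.848 × 154.3 → ξ₁ = 65.42 kmol.
Yield of Q: 1ξ₂ / 154.3 = 0.421 → ξ₂ = 64.96 kmol.
Outlet amounts (n = n₀ + Σ ν·ξ):
  R: 154.3 − 2(65.42) = 23.45
  U: 0 + 2(65.42) − 1(64.96) = 65.89
  Q: 0 + 1(64.96) = 64.96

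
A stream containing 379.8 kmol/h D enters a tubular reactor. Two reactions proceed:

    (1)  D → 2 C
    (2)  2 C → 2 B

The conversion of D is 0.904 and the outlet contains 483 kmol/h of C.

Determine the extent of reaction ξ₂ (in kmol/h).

ξ₂ = 102 kmol/h

Conversion of D: D consumed = 1ξ₁ = 0.904 × 379.8 → ξ₁ = 343.3 kmol/h.
C balance: n_C = 0 + 2ξ₁ − 2ξ₂ = 483 → ξ₂ = (2·343.3 − 483)/2 = 101.8 kmol/h.
Outlet amounts (n = n₀ + Σ ν·ξ):
  D: 379.8 − 1(343.3) = 36.46
  C: 0 + 2(343.3) − 2(101.8) = 483
  B: 0 + 2(101.8) = 203.7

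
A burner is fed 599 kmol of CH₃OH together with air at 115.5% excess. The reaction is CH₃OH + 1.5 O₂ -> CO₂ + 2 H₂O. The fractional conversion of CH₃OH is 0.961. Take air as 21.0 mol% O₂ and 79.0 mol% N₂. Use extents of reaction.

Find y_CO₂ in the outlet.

0.057

Stoichiometric O₂ = 1.5 × 599 = 898.5 kmol; O₂ fed = 898.5 × 2.155 = 1936 kmol.
N₂ fed = 1936 × 79/21 = 7284 kmol.
Fuel reacted = 0.961 × 599 → ξ = 575.6 kmol.
Outlet (n = n₀ + ν ξ):
  CH₃OH: 599 − 1(575.6) = 23.36
  O₂: 1936 − 1.5(575.6) = 1073
  N₂: 7284 (inert)
  CO₂: 0 + 1(575.6) = 575.6
  H₂O: 0 + 2(575.6) = 1151
Total out = 10110 kmol; y_CO₂ = 575.6 / 10110 = 0.05695.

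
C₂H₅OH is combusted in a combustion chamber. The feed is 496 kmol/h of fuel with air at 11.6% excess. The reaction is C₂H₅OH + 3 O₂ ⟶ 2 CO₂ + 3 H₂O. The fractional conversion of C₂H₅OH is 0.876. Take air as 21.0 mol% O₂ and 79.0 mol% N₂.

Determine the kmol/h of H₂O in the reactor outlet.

Stoichiometric O₂ = 3 × 496 = 1488 kmol/h; O₂ fed = 1488 × 1.116 = 1661 kmol/h.
N₂ fed = 1661 × 79/21 = 6247 kmol/h.
Fuel reacted = 0.876 × 496 → ξ = 434.5 kmol/h.
Outlet (n = n₀ + ν ξ):
  C₂H₅OH: 496 − 1(434.5) = 61.5
  O₂: 1661 − 3(434.5) = 357.1
  N₂: 6247 (inert)
  CO₂: 0 + 2(434.5) = 869
  H₂O: 0 + 3(434.5) = 1303

1300 kmol/h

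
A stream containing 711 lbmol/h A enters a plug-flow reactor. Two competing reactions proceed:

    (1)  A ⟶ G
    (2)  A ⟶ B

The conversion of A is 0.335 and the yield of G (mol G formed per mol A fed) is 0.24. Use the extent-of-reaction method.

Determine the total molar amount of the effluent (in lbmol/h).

711 lbmol/h

Yield of G: 1ξ₁ / 711 = 0.24 → ξ₁ = 170.6 lbmol/h.
Conversion of A: 1ξ₁ + 1ξ₂ = 0.335 × 711 = 238.2 → ξ₂ = 67.55 lbmol/h.
Outlet amounts (n = n₀ + Σ ν·ξ):
  A: 711 − 1(170.6) − 1(67.55) = 472.8
  G: 0 + 1(170.6) = 170.6
  B: 0 + 1(67.55) = 67.55
Total out = 472.8 + 170.6 + 67.55 = 711 lbmol/h.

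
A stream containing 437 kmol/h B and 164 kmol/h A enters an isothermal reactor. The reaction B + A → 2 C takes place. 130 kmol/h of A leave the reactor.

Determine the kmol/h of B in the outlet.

403 kmol/h

For A: n = n₀ − 1ξ → 130 = 164 − 1ξ, giving ξ = 34 kmol/h.
Outlet amounts (n = n₀ + ν ξ):
  B: 437 − 1(34) = 403
  A: 164 − 1(34) = 130
  C: 0 + 2(34) = 68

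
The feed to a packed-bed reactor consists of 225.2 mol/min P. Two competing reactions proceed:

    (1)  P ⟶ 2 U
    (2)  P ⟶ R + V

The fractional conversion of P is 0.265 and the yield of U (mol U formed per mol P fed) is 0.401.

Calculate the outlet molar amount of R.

Yield of U: 2ξ₁ / 225.2 = 0.401 → ξ₁ = 45.15 mol/min.
Conversion of P: 1ξ₁ + 1ξ₂ = 0.265 × 225.2 = 59.68 → ξ₂ = 14.53 mol/min.
Outlet amounts (n = n₀ + Σ ν·ξ):
  P: 225.2 − 1(45.15) − 1(14.53) = 165.5
  U: 0 + 2(45.15) = 90.31
  R: 0 + 1(14.53) = 14.53
  V: 0 + 1(14.53) = 14.53

14.5 mol/min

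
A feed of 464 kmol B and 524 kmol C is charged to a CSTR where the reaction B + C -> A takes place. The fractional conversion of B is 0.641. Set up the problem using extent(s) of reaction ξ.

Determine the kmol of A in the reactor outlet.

B reacted = 0.641 × 464 = 297.4 kmol; ν_B = −1, so ξ = 297.4/1 = 297.4 kmol.
Outlet amounts (n = n₀ + ν ξ):
  B: 464 − 1(297.4) = 166.6
  C: 524 − 1(297.4) = 226.6
  A: 0 + 1(297.4) = 297.4

297 kmol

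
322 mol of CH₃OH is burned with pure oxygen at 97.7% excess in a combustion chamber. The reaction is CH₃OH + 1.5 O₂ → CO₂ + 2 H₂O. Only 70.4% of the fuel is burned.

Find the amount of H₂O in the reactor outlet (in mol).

Stoichiometric O₂ = 1.5 × 322 = 483 mol; O₂ fed = 483 × 1.977 = 954.9 mol.
Fuel reacted = 0.704 × 322 → ξ = 226.7 mol.
Outlet (n = n₀ + ν ξ):
  CH₃OH: 322 − 1(226.7) = 95.31
  O₂: 954.9 − 1.5(226.7) = 614.9
  CO₂: 0 + 1(226.7) = 226.7
  H₂O: 0 + 2(226.7) = 453.4

453 mol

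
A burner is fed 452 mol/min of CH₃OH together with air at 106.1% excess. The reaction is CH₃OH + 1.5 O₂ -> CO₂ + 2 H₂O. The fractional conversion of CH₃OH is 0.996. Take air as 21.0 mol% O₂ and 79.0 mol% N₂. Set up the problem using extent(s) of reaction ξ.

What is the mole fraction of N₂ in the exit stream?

0.717

Stoichiometric O₂ = 1.5 × 452 = 678 mol/min; O₂ fed = 678 × 2.061 = 1397 mol/min.
N₂ fed = 1397 × 79/21 = 5257 mol/min.
Fuel reacted = 0.996 × 452 → ξ = 450.2 mol/min.
Outlet (n = n₀ + ν ξ):
  CH₃OH: 452 − 1(450.2) = 1.808
  O₂: 1397 − 1.5(450.2) = 722.1
  N₂: 5257 (inert)
  CO₂: 0 + 1(450.2) = 450.2
  H₂O: 0 + 2(450.2) = 900.4
Total out = 7331 mol/min; y_N₂ = 5257 / 7331 = 0.717.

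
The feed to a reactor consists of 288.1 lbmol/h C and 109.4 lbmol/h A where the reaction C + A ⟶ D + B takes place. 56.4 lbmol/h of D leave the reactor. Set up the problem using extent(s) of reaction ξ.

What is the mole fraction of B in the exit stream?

0.142

For D: n = n₀ + 1ξ → 56.4 = 0 + 1ξ, giving ξ = 56.4 lbmol/h.
Outlet amounts (n = n₀ + ν ξ):
  C: 288.1 − 1(56.4) = 231.7
  A: 109.4 − 1(56.4) = 53
  D: 0 + 1(56.4) = 56.4
  B: 0 + 1(56.4) = 56.4
Total out = 397.5 lbmol/h; y_B = 56.4 / 397.5 = 0.1419.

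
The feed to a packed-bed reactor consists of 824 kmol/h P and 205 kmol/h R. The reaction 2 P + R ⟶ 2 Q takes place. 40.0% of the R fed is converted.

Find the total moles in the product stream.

R reacted = 0.4 × 205 = 82 kmol/h; ν_R = −1, so ξ = 82/1 = 82 kmol/h.
Outlet amounts (n = n₀ + ν ξ):
  P: 824 − 2(82) = 660
  R: 205 − 1(82) = 123
  Q: 0 + 2(82) = 164
Total out = 660 + 123 + 164 = 947 kmol/h.

947 kmol/h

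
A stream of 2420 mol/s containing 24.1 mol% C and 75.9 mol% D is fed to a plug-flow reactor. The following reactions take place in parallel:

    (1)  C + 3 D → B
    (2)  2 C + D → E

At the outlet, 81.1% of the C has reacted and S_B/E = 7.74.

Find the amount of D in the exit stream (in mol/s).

Conversion of C: C consumed = 0.811 × 583.2 = 473 mol/s = 1ξ₁ + 2ξ₂.
Selectivity: 1ξ₁ / (1ξ₂) = 7.74 → ξ₁ = 7.74 ξ₂.
Substitute: (1·7.74 + 2) ξ₂ = 473 → ξ₂ = 48.56 mol/s, ξ₁ = 375.9 mol/s.
Outlet amounts (n = n₀ + Σ ν·ξ):
  C: 583.2 − 1(375.9) − 2(48.56) = 110.2
  D: 1837 − 3(375.9) − 1(48.56) = 660.6
  B: 0 + 1(375.9) = 375.9
  E: 0 + 1(48.56) = 48.56

661 mol/s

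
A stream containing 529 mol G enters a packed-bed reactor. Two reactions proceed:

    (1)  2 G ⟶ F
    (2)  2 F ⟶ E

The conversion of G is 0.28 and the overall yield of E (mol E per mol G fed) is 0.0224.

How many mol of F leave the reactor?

Conversion of G: G consumed = 2ξ₁ = 0.28 × 529 → ξ₁ = 74.06 mol.
Yield of E: 1ξ₂ / 529 = 0.0224 → ξ₂ = 11.85 mol.
Outlet amounts (n = n₀ + Σ ν·ξ):
  G: 529 − 2(74.06) = 380.9
  F: 0 + 1(74.06) − 2(11.85) = 50.36
  E: 0 + 1(11.85) = 11.85

50.4 mol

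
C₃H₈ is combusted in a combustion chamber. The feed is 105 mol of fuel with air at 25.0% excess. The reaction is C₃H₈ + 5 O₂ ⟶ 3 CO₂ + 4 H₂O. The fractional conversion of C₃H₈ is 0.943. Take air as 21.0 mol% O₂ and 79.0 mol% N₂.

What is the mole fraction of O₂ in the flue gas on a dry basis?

Stoichiometric O₂ = 5 × 105 = 525 mol; O₂ fed = 525 × 1.250 = 656.2 mol.
N₂ fed = 656.2 × 79/21 = 2469 mol.
Fuel reacted = 0.943 × 105 → ξ = 99.02 mol.
Outlet (n = n₀ + ν ξ):
  C₃H₈: 105 − 1(99.02) = 5.985
  O₂: 656.2 − 5(99.02) = 161.2
  N₂: 2469 (inert)
  CO₂: 0 + 3(99.02) = 297
  H₂O: 0 + 4(99.02) = 396.1
Dry total = 2933 mol; y_O₂ (dry) = 161.2 / 2933 = 0.05495.

0.055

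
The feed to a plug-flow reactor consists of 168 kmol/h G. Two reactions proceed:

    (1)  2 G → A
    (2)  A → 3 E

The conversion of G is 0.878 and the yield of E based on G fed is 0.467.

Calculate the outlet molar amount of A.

Conversion of G: G consumed = 2ξ₁ = 0.878 × 168 → ξ₁ = 73.75 kmol/h.
Yield of E: 3ξ₂ / 168 = 0.467 → ξ₂ = 26.15 kmol/h.
Outlet amounts (n = n₀ + Σ ν·ξ):
  G: 168 − 2(73.75) = 20.5
  A: 0 + 1(73.75) − 1(26.15) = 47.6
  E: 0 + 3(26.15) = 78.46

47.6 kmol/h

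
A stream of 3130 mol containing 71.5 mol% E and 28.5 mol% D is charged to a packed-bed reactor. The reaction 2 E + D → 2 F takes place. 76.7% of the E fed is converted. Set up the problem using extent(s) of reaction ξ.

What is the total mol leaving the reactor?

E reacted = 0.767 × 2238 = 1717 mol; ν_E = −2, so ξ = 1717/2 = 858.3 mol.
Outlet amounts (n = n₀ + ν ξ):
  E: 2238 − 2(858.3) = 521.4
  D: 892 − 1(858.3) = 33.8
  F: 0 + 2(858.3) = 1717
Total out = 521.4 + 33.8 + 1717 = 2272 mol.

2270 mol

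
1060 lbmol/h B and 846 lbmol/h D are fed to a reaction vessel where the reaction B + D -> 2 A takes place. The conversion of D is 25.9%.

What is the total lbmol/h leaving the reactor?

D reacted = 0.259 × 846 = 219.1 lbmol/h; ν_D = −1, so ξ = 219.1/1 = 219.1 lbmol/h.
Outlet amounts (n = n₀ + ν ξ):
  B: 1060 − 1(219.1) = 840.9
  D: 846 − 1(219.1) = 626.9
  A: 0 + 2(219.1) = 438.2
Total out = 840.9 + 626.9 + 438.2 = 1906 lbmol/h.

1910 lbmol/h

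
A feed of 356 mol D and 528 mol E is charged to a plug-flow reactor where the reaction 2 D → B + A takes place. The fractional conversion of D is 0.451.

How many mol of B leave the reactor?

80.3 mol

D reacted = 0.451 × 356 = 160.6 mol; ν_D = −2, so ξ = 160.6/2 = 80.28 mol.
Outlet amounts (n = n₀ + ν ξ):
  D: 356 − 2(80.28) = 195.4
  B: 0 + 1(80.28) = 80.28
  A: 0 + 1(80.28) = 80.28
  E: 528 (inert)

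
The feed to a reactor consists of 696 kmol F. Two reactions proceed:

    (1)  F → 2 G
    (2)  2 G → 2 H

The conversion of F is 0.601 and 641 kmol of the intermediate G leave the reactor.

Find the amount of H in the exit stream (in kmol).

Conversion of F: F consumed = 1ξ₁ = 0.601 × 696 → ξ₁ = 418.3 kmol.
G balance: n_G = 0 + 2ξ₁ − 2ξ₂ = 641 → ξ₂ = (2·418.3 − 641)/2 = 97.8 kmol.
Outlet amounts (n = n₀ + Σ ν·ξ):
  F: 696 − 1(418.3) = 277.7
  G: 0 + 2(418.3) − 2(97.8) = 641
  H: 0 + 2(97.8) = 195.6

196 kmol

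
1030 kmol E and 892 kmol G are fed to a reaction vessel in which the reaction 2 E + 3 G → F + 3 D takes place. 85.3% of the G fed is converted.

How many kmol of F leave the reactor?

254 kmol

G reacted = 0.853 × 892 = 760.9 kmol; ν_G = −3, so ξ = 760.9/3 = 253.6 kmol.
Outlet amounts (n = n₀ + ν ξ):
  E: 1030 − 2(253.6) = 522.7
  G: 892 − 3(253.6) = 131.1
  F: 0 + 1(253.6) = 253.6
  D: 0 + 3(253.6) = 760.9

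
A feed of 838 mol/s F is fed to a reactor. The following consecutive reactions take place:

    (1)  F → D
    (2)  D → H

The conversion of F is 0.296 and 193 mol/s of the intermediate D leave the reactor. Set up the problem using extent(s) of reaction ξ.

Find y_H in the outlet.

0.0657

Conversion of F: F consumed = 1ξ₁ = 0.296 × 838 → ξ₁ = 248 mol/s.
D balance: n_D = 0 + 1ξ₁ − 1ξ₂ = 193 → ξ₂ = (1·248 − 193)/1 = 55.05 mol/s.
Outlet amounts (n = n₀ + Σ ν·ξ):
  F: 838 − 1(248) = 590
  D: 0 + 1(248) − 1(55.05) = 193
  H: 0 + 1(55.05) = 55.05
Total out = 838 mol/s; y_H = 55.05 / 838 = 0.06569.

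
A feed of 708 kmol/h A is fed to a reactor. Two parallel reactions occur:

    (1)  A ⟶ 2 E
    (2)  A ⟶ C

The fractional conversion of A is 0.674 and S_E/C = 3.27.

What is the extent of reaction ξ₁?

ξ₁ = 296 kmol/h

Conversion of A: A consumed = 0.674 × 708 = 477.2 kmol/h = 1ξ₁ + 1ξ₂.
Selectivity: 2ξ₁ / (1ξ₂) = 3.27 → ξ₁ = 1.635 ξ₂.
Substitute: (1·1.635 + 1) ξ₂ = 477.2 → ξ₂ = 181.1 kmol/h, ξ₁ = 296.1 kmol/h.
Outlet amounts (n = n₀ + Σ ν·ξ):
  A: 708 − 1(296.1) − 1(181.1) = 230.8
  E: 0 + 2(296.1) = 592.2
  C: 0 + 1(181.1) = 181.1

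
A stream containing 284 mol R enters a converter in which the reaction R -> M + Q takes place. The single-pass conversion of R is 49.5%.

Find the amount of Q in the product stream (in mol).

R reacted = 0.495 × 284 = 140.6 mol; ν_R = −1, so ξ = 140.6/1 = 140.6 mol.
Outlet amounts (n = n₀ + ν ξ):
  R: 284 − 1(140.6) = 143.4
  M: 0 + 1(140.6) = 140.6
  Q: 0 + 1(140.6) = 140.6

141 mol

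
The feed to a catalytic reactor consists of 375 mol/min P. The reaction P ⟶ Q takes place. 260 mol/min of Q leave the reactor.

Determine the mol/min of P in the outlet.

For Q: n = n₀ + 1ξ → 260 = 0 + 1ξ, giving ξ = 260 mol/min.
Outlet amounts (n = n₀ + ν ξ):
  P: 375 − 1(260) = 115
  Q: 0 + 1(260) = 260

115 mol/min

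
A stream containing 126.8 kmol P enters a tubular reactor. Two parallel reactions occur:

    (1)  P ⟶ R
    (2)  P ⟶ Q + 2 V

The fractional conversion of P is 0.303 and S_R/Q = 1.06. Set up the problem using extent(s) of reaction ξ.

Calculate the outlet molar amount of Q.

Conversion of P: P consumed = 0.303 × 126.8 = 38.42 kmol = 1ξ₁ + 1ξ₂.
Selectivity: 1ξ₁ / (1ξ₂) = 1.06 → ξ₁ = 1.06 ξ₂.
Substitute: (1·1.06 + 1) ξ₂ = 38.42 → ξ₂ = 18.65 kmol, ξ₁ = 19.77 kmol.
Outlet amounts (n = n₀ + Σ ν·ξ):
  P: 126.8 − 1(19.77) − 1(18.65) = 88.38
  R: 0 + 1(19.77) = 19.77
  Q: 0 + 1(18.65) = 18.65
  V: 0 + 2(18.65) = 37.3

18.7 kmol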